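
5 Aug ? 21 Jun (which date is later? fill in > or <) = >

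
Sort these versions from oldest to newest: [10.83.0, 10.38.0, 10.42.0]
[10.38.0, 10.42.0, 10.83.0]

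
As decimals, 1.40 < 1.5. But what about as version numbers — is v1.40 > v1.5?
True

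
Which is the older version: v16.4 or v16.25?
v16.4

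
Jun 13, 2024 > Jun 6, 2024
True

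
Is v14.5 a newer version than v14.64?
No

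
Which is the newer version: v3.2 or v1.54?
v3.2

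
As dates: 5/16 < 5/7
False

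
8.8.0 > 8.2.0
True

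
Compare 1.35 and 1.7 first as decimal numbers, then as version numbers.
As decimals: 1.35 < 1.7. As versions: v1.35 > v1.7 (minor version 35 > 7).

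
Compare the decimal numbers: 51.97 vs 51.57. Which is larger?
51.97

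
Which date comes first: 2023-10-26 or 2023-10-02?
2023-10-02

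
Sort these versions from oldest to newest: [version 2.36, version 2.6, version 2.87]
[version 2.6, version 2.36, version 2.87]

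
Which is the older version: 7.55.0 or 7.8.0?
7.8.0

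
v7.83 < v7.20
False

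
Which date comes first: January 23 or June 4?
January 23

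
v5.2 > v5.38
False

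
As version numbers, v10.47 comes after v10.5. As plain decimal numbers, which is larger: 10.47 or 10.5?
10.5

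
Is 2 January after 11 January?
No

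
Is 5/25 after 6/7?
No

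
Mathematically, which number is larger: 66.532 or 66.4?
66.532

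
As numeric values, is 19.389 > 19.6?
False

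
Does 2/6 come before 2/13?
Yes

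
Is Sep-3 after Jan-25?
Yes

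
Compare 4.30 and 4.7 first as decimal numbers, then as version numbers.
As decimals: 4.30 < 4.7. As versions: v4.30 > v4.7 (minor version 30 > 7).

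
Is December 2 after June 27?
Yes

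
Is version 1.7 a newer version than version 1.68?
No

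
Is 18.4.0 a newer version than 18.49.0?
No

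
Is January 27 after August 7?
No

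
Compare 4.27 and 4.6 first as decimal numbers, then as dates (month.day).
As decimals: 4.27 < 4.6. As dates: 4/27 is later than 4/6 (day 27 > day 6).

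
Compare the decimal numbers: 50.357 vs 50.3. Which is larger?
50.357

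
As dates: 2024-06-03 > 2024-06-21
False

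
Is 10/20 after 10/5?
Yes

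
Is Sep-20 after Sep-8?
Yes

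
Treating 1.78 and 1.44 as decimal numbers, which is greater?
1.78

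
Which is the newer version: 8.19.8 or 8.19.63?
8.19.63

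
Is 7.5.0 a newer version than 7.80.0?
No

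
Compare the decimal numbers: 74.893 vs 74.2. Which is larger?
74.893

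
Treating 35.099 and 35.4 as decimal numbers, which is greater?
35.4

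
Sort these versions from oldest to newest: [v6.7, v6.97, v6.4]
[v6.4, v6.7, v6.97]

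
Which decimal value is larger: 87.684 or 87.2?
87.684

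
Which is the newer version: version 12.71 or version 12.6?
version 12.71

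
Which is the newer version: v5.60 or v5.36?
v5.60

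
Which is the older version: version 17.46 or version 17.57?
version 17.46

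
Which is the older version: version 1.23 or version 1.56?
version 1.23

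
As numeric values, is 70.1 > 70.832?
False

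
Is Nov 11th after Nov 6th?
Yes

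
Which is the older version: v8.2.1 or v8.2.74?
v8.2.1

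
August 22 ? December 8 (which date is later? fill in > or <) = <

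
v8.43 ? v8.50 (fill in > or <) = <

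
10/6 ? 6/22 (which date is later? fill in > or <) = >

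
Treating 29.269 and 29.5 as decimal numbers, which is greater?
29.5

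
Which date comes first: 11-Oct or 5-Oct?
5-Oct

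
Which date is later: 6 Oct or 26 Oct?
26 Oct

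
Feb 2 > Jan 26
True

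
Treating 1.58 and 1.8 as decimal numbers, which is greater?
1.8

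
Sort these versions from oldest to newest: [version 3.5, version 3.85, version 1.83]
[version 1.83, version 3.5, version 3.85]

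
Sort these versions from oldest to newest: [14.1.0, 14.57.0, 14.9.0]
[14.1.0, 14.9.0, 14.57.0]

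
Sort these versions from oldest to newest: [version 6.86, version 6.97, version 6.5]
[version 6.5, version 6.86, version 6.97]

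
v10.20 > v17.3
False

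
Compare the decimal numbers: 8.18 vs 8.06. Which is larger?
8.18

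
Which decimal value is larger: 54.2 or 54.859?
54.859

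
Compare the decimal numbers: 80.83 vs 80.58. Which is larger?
80.83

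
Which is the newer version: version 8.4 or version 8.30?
version 8.30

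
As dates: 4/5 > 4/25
False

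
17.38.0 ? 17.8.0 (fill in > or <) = >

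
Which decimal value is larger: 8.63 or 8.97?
8.97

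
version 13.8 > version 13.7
True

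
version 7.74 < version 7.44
False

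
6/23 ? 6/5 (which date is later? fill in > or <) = >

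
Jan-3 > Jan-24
False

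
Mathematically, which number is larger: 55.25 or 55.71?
55.71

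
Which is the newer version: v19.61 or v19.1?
v19.61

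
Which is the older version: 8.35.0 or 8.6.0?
8.6.0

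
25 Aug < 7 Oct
True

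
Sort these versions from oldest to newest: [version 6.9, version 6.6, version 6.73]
[version 6.6, version 6.9, version 6.73]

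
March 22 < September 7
True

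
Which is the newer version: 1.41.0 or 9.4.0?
9.4.0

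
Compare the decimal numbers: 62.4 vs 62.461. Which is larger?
62.461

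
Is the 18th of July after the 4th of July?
Yes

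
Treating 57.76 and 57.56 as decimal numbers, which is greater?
57.76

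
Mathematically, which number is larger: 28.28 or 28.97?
28.97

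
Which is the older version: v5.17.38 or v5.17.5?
v5.17.5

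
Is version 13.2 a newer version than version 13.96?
No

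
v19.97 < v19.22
False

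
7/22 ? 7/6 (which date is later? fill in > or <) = >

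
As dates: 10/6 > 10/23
False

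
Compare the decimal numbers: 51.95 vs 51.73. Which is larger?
51.95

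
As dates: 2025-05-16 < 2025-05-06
False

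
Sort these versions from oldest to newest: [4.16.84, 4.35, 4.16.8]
[4.16.8, 4.16.84, 4.35]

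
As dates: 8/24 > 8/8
True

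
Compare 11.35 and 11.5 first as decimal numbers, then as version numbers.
As decimals: 11.35 < 11.5. As versions: v11.35 > v11.5 (minor version 35 > 5).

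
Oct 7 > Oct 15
False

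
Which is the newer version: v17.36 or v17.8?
v17.36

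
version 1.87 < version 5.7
True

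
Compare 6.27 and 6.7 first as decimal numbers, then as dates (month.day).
As decimals: 6.27 < 6.7. As dates: 6/27 is later than 6/7 (day 27 > day 7).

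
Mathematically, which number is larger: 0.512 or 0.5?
0.512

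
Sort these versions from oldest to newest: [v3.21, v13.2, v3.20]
[v3.20, v3.21, v13.2]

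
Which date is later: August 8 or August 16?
August 16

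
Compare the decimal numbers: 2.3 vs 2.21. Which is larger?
2.3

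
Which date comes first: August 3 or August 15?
August 3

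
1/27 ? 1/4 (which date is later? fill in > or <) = >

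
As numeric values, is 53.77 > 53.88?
False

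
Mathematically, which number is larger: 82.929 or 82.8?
82.929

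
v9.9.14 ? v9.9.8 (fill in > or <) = >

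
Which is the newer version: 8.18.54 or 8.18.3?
8.18.54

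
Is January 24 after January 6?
Yes. Day 24 comes after day 6 in January — this is a date comparison, not a decimal one (the decimal 1.24 would be smaller than 1.6).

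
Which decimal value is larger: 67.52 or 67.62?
67.62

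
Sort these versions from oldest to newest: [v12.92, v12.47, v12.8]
[v12.8, v12.47, v12.92]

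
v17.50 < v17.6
False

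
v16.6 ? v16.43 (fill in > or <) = <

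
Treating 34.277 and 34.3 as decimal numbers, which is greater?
34.3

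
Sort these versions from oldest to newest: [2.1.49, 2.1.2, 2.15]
[2.1.2, 2.1.49, 2.15]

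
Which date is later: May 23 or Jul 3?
Jul 3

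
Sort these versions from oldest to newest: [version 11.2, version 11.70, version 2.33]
[version 2.33, version 11.2, version 11.70]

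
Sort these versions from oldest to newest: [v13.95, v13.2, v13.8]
[v13.2, v13.8, v13.95]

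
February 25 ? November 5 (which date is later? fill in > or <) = <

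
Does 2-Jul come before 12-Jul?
Yes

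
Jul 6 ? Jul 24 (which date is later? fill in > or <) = <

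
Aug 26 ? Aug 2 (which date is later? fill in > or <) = >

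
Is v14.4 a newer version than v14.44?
No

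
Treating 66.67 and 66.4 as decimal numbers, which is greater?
66.67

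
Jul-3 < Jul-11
True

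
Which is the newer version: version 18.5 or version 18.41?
version 18.41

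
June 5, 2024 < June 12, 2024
True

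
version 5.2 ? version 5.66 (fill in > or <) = <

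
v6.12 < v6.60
True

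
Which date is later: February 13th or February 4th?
February 13th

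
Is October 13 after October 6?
Yes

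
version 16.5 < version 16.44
True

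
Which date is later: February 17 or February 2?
February 17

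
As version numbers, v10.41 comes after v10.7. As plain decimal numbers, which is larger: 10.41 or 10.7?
10.7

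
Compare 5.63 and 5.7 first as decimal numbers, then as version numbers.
As decimals: 5.63 < 5.7. As versions: v5.63 > v5.7 (minor version 63 > 7).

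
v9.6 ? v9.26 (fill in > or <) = <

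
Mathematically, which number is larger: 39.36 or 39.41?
39.41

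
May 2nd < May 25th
True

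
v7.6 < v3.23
False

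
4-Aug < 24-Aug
True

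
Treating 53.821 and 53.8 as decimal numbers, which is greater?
53.821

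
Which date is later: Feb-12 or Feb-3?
Feb-12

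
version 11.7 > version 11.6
True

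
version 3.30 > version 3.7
True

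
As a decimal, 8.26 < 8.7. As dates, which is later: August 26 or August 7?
August 26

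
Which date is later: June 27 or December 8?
December 8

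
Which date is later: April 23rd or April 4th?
April 23rd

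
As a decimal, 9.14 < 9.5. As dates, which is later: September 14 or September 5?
September 14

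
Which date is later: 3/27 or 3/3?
3/27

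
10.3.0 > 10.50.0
False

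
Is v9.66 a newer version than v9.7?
Yes. Version numbers are compared segment by segment as integers, not as decimals: minor version 66 > 7, so v9.66 > v9.7 (even though the decimal 9.66 < 9.7).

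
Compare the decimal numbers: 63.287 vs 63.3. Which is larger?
63.3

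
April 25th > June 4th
False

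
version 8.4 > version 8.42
False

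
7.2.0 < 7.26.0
True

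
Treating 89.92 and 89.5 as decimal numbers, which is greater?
89.92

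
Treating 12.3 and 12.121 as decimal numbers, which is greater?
12.3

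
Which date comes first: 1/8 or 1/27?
1/8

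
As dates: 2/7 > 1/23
True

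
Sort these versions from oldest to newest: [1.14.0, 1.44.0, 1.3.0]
[1.3.0, 1.14.0, 1.44.0]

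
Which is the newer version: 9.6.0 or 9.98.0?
9.98.0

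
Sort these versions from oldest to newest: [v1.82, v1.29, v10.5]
[v1.29, v1.82, v10.5]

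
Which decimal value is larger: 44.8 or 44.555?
44.8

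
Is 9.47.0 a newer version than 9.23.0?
Yes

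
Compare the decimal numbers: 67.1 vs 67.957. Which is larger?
67.957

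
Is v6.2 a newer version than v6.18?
No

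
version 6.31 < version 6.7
False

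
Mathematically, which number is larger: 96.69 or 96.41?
96.69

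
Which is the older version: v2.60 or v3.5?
v2.60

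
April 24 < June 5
True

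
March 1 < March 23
True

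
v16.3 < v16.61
True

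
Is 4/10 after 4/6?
Yes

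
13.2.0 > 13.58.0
False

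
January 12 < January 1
False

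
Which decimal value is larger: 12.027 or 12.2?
12.2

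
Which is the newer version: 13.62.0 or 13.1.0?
13.62.0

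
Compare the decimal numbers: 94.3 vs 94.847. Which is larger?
94.847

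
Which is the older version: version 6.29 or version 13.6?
version 6.29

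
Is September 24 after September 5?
Yes. Day 24 comes after day 5 in September — this is a date comparison, not a decimal one (the decimal 9.24 would be smaller than 9.5).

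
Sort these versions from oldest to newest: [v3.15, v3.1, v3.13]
[v3.1, v3.13, v3.15]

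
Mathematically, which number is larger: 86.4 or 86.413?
86.413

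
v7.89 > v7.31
True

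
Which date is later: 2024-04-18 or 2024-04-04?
2024-04-18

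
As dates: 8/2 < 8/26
True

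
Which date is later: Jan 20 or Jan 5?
Jan 20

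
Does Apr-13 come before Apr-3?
No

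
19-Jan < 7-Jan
False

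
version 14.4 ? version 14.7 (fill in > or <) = <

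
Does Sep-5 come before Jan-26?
No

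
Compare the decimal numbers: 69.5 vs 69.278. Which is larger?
69.5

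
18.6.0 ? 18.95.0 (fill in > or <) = <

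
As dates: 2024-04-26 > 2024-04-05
True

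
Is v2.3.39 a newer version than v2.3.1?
Yes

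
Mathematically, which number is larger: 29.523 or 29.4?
29.523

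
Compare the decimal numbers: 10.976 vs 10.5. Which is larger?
10.976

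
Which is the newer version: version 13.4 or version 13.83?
version 13.83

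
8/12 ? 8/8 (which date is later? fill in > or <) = >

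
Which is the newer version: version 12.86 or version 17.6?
version 17.6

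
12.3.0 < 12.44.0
True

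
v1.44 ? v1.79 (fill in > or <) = <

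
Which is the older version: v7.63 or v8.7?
v7.63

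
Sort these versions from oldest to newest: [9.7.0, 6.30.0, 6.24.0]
[6.24.0, 6.30.0, 9.7.0]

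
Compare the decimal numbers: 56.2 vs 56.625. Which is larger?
56.625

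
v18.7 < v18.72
True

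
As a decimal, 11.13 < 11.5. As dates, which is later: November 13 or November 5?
November 13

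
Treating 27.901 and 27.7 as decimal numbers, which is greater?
27.901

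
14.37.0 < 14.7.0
False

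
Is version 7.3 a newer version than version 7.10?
No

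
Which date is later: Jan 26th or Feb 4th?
Feb 4th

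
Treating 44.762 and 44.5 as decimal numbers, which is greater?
44.762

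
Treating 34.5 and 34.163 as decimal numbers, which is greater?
34.5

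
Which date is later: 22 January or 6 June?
6 June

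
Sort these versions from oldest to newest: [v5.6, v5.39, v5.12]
[v5.6, v5.12, v5.39]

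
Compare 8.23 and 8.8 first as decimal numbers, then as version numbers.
As decimals: 8.23 < 8.8. As versions: v8.23 > v8.8 (minor version 23 > 8).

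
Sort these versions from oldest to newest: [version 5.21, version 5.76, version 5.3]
[version 5.3, version 5.21, version 5.76]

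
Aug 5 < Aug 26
True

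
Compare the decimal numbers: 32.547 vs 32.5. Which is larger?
32.547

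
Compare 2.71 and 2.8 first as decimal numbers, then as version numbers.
As decimals: 2.71 < 2.8. As versions: v2.71 > v2.8 (minor version 71 > 8).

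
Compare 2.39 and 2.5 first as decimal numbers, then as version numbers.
As decimals: 2.39 < 2.5. As versions: v2.39 > v2.5 (minor version 39 > 5).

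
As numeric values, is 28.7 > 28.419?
True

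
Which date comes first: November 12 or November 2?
November 2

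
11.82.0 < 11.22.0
False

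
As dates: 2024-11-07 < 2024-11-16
True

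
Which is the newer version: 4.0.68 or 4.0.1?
4.0.68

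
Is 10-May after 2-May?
Yes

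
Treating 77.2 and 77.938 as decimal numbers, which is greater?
77.938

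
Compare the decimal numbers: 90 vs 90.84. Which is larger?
90.84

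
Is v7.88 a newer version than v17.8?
No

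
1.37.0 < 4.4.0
True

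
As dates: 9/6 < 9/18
True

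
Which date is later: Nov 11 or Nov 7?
Nov 11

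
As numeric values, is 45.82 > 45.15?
True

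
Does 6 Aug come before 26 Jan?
No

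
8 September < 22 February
False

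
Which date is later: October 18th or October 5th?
October 18th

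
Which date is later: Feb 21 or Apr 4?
Apr 4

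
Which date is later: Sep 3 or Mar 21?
Sep 3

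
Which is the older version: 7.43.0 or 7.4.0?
7.4.0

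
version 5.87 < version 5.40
False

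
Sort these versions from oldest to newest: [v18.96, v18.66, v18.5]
[v18.5, v18.66, v18.96]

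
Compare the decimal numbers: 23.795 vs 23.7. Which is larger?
23.795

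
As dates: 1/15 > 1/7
True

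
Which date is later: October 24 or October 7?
October 24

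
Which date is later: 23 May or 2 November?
2 November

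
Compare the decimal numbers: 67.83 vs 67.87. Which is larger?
67.87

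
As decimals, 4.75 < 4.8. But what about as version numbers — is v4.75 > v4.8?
True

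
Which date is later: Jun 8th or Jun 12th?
Jun 12th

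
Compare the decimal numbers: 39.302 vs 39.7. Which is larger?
39.7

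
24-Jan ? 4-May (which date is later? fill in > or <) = <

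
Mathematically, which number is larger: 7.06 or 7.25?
7.25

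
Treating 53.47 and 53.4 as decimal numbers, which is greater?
53.47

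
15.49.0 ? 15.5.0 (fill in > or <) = >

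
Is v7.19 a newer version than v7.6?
Yes. Version numbers are compared segment by segment as integers, not as decimals: minor version 19 > 6, so v7.19 > v7.6 (even though the decimal 7.19 < 7.6).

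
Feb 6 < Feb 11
True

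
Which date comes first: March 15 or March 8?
March 8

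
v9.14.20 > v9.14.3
True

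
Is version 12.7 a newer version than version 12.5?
Yes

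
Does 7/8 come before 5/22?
No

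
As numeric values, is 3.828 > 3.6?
True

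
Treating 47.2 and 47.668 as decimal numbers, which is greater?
47.668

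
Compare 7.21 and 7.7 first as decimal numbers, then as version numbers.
As decimals: 7.21 < 7.7. As versions: v7.21 > v7.7 (minor version 21 > 7).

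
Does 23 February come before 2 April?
Yes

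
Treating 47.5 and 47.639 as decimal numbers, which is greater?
47.639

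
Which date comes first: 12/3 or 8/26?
8/26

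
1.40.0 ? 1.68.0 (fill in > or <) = <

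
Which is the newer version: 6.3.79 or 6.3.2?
6.3.79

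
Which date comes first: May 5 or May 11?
May 5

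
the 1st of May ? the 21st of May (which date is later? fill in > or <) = <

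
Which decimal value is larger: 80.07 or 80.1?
80.1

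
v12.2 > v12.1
True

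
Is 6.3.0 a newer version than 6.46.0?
No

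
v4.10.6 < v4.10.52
True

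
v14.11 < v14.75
True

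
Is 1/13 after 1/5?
Yes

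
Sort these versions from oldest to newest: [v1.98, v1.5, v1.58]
[v1.5, v1.58, v1.98]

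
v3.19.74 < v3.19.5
False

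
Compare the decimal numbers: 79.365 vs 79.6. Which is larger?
79.6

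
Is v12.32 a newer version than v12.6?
Yes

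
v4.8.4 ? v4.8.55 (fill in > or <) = <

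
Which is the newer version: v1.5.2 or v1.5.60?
v1.5.60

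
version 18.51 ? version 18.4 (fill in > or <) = >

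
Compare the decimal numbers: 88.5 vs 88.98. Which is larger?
88.98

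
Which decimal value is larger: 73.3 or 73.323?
73.323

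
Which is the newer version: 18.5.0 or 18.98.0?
18.98.0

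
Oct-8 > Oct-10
False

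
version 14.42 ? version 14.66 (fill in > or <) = <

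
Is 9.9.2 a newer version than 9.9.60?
No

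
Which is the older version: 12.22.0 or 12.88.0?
12.22.0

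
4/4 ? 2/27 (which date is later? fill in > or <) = >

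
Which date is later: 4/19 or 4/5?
4/19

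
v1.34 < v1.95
True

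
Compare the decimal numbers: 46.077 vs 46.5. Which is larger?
46.5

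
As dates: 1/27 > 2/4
False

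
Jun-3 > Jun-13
False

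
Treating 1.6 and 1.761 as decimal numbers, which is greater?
1.761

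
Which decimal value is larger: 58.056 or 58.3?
58.3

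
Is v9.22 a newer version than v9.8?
Yes. Version numbers are compared segment by segment as integers, not as decimals: minor version 22 > 8, so v9.22 > v9.8 (even though the decimal 9.22 < 9.8).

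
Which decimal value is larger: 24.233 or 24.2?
24.233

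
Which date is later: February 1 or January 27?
February 1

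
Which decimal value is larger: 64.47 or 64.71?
64.71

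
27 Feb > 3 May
False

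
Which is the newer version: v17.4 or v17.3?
v17.4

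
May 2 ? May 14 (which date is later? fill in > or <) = <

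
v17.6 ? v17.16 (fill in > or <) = <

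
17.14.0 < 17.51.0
True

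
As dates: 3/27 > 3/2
True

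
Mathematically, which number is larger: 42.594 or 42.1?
42.594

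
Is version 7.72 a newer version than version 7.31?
Yes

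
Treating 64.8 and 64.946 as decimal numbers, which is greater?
64.946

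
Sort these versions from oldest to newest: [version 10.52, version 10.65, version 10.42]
[version 10.42, version 10.52, version 10.65]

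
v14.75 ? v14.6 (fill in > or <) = >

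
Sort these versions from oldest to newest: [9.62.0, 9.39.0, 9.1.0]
[9.1.0, 9.39.0, 9.62.0]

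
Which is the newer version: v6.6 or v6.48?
v6.48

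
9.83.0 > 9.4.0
True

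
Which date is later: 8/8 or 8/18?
8/18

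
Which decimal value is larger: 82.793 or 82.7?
82.793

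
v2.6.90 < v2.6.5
False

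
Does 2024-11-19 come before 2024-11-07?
No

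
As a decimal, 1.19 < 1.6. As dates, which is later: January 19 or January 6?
January 19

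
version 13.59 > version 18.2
False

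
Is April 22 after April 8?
Yes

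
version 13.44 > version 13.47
False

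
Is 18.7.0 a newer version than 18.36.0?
No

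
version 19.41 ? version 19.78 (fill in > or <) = <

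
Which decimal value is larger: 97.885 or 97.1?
97.885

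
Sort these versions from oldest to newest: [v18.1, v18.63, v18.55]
[v18.1, v18.55, v18.63]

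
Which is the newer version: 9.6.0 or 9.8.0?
9.8.0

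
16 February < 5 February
False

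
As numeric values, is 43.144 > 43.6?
False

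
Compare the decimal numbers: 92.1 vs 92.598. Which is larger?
92.598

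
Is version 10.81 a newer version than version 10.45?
Yes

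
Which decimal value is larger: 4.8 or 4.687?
4.8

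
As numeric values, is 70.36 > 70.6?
False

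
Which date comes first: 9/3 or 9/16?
9/3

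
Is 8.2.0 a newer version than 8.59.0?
No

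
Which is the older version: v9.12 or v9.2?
v9.2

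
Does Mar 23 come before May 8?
Yes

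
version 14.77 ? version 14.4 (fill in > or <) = >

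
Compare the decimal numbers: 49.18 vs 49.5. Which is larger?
49.5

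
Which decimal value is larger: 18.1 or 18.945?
18.945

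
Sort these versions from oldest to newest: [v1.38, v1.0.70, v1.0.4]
[v1.0.4, v1.0.70, v1.38]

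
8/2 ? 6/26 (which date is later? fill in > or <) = >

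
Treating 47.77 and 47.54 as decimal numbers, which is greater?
47.77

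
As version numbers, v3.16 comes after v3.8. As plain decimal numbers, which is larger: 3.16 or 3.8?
3.8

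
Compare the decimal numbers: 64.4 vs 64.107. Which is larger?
64.4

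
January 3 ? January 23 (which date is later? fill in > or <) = <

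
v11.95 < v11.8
False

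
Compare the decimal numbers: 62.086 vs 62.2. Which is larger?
62.2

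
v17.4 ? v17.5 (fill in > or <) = <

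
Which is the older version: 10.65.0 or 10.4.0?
10.4.0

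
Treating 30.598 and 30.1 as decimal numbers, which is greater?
30.598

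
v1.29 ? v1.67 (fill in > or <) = <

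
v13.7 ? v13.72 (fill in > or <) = <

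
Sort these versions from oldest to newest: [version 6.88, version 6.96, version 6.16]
[version 6.16, version 6.88, version 6.96]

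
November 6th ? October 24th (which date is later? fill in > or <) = >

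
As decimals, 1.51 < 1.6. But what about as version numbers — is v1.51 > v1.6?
True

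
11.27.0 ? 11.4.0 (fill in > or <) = >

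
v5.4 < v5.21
True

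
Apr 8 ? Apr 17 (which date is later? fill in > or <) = <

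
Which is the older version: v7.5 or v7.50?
v7.5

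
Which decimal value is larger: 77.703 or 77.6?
77.703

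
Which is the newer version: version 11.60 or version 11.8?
version 11.60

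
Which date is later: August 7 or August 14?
August 14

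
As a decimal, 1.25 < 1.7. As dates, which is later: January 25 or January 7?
January 25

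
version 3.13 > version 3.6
True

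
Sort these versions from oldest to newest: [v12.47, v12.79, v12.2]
[v12.2, v12.47, v12.79]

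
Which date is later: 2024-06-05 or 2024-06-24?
2024-06-24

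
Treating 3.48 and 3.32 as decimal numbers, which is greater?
3.48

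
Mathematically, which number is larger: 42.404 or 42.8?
42.8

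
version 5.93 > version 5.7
True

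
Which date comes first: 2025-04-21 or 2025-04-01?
2025-04-01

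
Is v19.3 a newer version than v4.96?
Yes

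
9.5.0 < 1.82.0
False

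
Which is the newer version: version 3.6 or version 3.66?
version 3.66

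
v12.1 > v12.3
False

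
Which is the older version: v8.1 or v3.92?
v3.92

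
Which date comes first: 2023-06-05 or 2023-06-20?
2023-06-05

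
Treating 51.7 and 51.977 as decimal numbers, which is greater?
51.977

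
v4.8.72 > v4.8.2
True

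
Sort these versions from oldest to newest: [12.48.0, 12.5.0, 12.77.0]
[12.5.0, 12.48.0, 12.77.0]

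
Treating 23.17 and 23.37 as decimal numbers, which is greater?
23.37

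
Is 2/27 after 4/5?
No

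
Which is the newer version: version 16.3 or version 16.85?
version 16.85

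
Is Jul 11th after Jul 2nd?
Yes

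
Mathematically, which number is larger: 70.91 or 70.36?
70.91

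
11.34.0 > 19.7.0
False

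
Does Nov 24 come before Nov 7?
No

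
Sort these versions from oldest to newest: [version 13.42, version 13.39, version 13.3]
[version 13.3, version 13.39, version 13.42]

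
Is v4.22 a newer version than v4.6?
Yes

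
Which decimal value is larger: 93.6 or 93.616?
93.616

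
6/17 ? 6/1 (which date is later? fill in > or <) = >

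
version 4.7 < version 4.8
True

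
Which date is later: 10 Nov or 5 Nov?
10 Nov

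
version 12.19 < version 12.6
False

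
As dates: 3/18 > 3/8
True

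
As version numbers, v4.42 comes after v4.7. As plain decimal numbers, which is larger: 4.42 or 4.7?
4.7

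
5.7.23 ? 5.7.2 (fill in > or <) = >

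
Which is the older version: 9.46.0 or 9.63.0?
9.46.0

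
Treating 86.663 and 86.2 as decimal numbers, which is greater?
86.663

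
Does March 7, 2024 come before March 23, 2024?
Yes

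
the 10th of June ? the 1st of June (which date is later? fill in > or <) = >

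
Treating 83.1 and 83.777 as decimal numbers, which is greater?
83.777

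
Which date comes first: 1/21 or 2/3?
1/21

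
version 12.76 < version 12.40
False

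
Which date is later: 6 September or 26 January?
6 September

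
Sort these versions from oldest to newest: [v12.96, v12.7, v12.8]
[v12.7, v12.8, v12.96]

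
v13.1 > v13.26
False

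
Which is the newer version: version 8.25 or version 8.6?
version 8.25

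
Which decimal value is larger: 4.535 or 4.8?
4.8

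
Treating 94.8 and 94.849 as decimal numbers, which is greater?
94.849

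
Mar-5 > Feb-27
True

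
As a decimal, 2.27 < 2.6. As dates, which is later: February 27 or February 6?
February 27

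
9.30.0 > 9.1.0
True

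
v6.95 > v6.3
True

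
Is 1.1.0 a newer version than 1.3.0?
No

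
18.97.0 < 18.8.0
False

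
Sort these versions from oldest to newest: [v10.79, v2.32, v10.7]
[v2.32, v10.7, v10.79]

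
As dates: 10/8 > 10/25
False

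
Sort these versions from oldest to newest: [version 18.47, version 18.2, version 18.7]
[version 18.2, version 18.7, version 18.47]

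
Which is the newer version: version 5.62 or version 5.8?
version 5.62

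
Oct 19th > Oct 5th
True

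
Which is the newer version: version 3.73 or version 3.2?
version 3.73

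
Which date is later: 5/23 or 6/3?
6/3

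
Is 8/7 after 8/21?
No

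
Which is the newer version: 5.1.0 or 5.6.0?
5.6.0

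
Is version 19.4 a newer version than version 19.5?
No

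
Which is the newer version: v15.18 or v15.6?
v15.18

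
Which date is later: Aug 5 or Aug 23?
Aug 23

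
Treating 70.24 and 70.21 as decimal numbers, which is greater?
70.24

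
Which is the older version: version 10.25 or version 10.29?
version 10.25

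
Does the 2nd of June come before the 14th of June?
Yes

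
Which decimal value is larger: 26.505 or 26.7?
26.7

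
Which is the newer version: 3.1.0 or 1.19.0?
3.1.0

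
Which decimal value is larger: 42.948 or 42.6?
42.948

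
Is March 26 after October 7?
No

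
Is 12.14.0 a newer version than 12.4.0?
Yes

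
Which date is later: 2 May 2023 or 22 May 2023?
22 May 2023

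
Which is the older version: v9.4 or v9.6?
v9.4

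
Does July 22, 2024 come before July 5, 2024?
No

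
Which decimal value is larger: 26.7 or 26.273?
26.7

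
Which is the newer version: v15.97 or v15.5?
v15.97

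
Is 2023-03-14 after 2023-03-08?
Yes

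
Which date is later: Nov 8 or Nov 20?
Nov 20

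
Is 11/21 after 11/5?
Yes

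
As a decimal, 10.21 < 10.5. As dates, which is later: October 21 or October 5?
October 21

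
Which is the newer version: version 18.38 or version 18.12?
version 18.38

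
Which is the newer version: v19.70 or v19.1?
v19.70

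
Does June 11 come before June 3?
No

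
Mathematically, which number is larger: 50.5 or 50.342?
50.5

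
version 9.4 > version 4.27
True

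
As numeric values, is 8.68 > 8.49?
True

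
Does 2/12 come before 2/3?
No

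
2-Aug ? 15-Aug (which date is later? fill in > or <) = <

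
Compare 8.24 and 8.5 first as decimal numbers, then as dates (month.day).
As decimals: 8.24 < 8.5. As dates: 8/24 is later than 8/5 (day 24 > day 5).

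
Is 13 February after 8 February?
Yes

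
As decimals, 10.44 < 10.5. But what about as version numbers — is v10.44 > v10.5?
True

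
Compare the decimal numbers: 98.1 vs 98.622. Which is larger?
98.622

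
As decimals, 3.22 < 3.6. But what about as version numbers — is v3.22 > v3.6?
True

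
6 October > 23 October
False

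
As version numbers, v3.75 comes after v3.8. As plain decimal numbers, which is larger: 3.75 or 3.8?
3.8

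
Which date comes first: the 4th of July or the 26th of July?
the 4th of July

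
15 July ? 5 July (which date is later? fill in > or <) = >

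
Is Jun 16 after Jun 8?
Yes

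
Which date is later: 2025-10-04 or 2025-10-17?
2025-10-17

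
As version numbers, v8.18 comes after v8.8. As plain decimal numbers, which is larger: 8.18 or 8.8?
8.8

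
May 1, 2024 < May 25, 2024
True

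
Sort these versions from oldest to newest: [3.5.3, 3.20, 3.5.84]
[3.5.3, 3.5.84, 3.20]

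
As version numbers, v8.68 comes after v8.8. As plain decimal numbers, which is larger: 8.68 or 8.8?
8.8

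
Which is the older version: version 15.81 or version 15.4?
version 15.4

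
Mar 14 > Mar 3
True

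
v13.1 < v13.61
True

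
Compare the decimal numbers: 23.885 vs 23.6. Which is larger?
23.885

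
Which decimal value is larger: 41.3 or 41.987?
41.987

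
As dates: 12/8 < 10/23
False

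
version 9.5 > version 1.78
True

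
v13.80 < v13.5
False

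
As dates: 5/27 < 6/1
True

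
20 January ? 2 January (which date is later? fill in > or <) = >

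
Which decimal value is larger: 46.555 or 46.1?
46.555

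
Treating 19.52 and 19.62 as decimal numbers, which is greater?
19.62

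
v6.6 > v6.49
False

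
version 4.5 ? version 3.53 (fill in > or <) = >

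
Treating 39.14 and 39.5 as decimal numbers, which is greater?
39.5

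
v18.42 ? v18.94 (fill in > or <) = <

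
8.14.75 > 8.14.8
True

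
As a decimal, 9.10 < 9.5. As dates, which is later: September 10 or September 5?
September 10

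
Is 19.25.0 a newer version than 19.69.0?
No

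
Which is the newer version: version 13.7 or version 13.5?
version 13.7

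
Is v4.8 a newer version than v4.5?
Yes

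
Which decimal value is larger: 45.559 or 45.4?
45.559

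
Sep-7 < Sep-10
True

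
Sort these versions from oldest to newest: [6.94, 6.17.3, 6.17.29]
[6.17.3, 6.17.29, 6.94]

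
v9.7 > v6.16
True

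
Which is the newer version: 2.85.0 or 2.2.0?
2.85.0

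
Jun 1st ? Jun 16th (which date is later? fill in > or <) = <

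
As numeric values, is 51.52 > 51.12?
True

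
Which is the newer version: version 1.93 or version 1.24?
version 1.93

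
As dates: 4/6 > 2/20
True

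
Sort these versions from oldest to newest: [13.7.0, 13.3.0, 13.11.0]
[13.3.0, 13.7.0, 13.11.0]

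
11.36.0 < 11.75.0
True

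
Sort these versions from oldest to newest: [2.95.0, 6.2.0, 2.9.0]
[2.9.0, 2.95.0, 6.2.0]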